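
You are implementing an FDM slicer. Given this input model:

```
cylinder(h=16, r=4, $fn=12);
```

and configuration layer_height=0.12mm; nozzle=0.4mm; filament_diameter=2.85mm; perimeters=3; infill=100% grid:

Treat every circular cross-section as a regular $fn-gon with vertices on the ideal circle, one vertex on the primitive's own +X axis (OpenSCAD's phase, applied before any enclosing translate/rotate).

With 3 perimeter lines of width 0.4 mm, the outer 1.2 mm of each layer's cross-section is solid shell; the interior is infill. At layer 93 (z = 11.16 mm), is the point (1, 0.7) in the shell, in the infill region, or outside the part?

At z = 11.16 mm: the r=4 cylinder gives a regular 12-gon of circumradius 4 (constant along its height). Overall, the cross-section is a single solid region. The nearest boundary edge runs (3.46, 2.00)→(2.00, 3.46); distance from the point to it = 2.66 mm. The point is inside the cross-section and 2.66 mm from the nearest boundary — more than the 1.2 mm shell width (3 × 0.4), so it's in the infill interior.

infill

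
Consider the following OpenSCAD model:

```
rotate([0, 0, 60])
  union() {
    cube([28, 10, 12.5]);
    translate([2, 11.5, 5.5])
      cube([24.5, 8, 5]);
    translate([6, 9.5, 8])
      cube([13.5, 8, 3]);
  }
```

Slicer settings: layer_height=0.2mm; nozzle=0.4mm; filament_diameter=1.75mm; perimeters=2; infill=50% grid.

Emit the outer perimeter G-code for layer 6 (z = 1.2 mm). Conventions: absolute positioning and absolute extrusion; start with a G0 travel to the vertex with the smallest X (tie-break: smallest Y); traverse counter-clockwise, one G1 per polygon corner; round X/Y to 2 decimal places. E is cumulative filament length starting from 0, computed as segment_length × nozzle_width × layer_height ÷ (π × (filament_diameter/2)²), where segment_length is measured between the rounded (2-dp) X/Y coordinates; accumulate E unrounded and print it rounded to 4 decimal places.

At z = 1.2 mm: the 28×10 cube contributes its full rectangle; the cube at (2, 11.5) does not reach this height (z outside [5.5, 10.5]); the cube at (6, 9.5) is absent (z outside [8, 11]); Taking the union: only the 28×10 cube is present, so the union is just that shape — 1 connected region; (rotated 60° about Z; rotation is an isometry so areas/perimeters/island counts are preserved). The outline is a single polygon with 4 vertices. Extrusion per mm of travel: 0.4 × 0.2 / (π × 0.875²) = 0.033260. Accumulating E over each segment gives final E = 2.5278.

G0 X-8.66 Y5.00 Z1.20
G1 X0.00 Y0.00 E0.3326
G1 X14.00 Y24.25 E1.2639
G1 X5.34 Y29.25 E1.5965
G1 X-8.66 Y5.00 E2.5278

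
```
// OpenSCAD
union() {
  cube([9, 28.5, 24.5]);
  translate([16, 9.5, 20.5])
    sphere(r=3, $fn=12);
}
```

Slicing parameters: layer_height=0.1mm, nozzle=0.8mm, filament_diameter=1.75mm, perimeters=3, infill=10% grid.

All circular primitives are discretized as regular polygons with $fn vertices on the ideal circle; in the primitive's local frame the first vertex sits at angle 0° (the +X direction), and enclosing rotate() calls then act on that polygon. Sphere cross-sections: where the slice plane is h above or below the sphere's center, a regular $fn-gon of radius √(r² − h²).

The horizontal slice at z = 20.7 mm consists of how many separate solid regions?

At z = 20.7 mm: the cube (footprint 9×28.5) is included at this height; the r=3 sphere at (16, 9.5) contributes a regular 12-gon of circumradius √(3²−0.2²) = 2.993; Combining (union): the 2 present regions are separate (no shared area or edge), so areas and boundary lengths simply add and each stays a separate island — 2 connected regions. The result has 2 disconnected regions.

2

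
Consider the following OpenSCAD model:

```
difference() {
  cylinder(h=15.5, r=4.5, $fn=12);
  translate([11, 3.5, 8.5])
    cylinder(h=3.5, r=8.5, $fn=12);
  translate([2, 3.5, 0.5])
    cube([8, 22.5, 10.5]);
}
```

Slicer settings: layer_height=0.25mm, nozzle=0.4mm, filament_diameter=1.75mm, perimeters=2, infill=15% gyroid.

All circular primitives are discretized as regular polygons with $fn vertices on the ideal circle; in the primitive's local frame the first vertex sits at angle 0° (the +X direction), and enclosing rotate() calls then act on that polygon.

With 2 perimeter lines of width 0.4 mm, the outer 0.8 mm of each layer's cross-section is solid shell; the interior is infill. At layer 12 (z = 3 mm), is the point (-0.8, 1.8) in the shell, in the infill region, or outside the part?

At z = 3 mm: the cylinder: section is a regular 12-gon, circumradius r=4.5; the cylinder at (11, 3.5) does not reach this height (z outside [8.5, 12]); the cube at (2, 3.5) is present — its section is the full 8×22.5 rectangle; Subtracting the remaining from the first: starting from the r=4.5 cylinder, the 8×22.5 cube at (2, 3.5) partially overlaps it — only the 0.19 mm² overlap (of its 180.00 mm²) is removed, clipping the outline — 1 connected region. Overall, the cross-section is a single solid region. The nearest boundary edge runs (-2.25, 3.90)→(0.00, 4.50); distance from the point to it = 2.40 mm. The point is inside the cross-section and 2.40 mm from the nearest boundary — more than the 0.8 mm shell width (2 × 0.4), so it's in the infill interior.

infill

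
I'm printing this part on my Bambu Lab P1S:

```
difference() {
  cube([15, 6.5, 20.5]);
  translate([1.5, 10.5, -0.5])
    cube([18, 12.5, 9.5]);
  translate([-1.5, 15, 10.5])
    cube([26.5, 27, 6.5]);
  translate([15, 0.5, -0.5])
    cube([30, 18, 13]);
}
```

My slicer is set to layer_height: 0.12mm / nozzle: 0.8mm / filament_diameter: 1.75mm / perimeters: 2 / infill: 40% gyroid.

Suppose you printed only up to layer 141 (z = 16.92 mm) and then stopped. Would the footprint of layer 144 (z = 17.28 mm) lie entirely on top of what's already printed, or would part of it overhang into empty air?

Compare the two slices. At z = 16.92: the 15×6.5 cube contributes its full rectangle (area 97.50 mm²); the cube at (1.5, 10.5) does not reach this height (z outside [-0.5, 9]); the 26.5×27 cube at (-1.5, 15) contributes its full rectangle (area 715.50 mm²); the cube at (15, 0.5) does not reach this height (z outside [-0.5, 12.5]); Subtracting the remaining from the first: starting from the 15×6.5 cube (97.50 mm²), the 26.5×27 cube at (-1.5, 15) misses the remaining region (no effect) — area = 97.50 mm². At z = 17.28: the 15×6.5 cube contributes its full rectangle (area 97.50 mm²); the cube at (1.5, 10.5) does not reach this height (z outside [-0.5, 9]); the cube at (-1.5, 15) is absent (z outside [10.5, 17]); the cube at (15, 0.5) is not intersected at this z (z outside [-0.5, 12.5]); After the difference (first − rest): none of the subtracted shapes is present at this height, so the 15×6.5 cube is unchanged — area = 97.50 mm². Checking containment: the cross-section at z = 17.28 is a subset of the cross-section at z = 16.92.

entirely on top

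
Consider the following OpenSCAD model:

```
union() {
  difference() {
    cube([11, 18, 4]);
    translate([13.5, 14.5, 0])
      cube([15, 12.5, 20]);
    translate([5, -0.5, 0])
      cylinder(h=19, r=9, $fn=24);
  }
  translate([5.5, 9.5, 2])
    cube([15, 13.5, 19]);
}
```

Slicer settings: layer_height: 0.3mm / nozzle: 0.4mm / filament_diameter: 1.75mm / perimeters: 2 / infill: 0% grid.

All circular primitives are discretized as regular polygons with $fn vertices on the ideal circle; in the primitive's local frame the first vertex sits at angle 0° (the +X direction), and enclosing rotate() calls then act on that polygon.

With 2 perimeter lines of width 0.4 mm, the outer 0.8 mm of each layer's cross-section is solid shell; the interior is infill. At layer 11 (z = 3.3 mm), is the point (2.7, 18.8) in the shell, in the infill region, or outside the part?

outside

At z = 3.3 mm: the 11×18 cube contributes its full rectangle; the cube at (13.5, 14.5) (footprint 15×12.5) is included at this height; the r=9 cylinder at (5, -0.5) gives a regular 24-gon of circumradius 9 (constant along its height); After the difference (first − rest): starting from the 11×18 cube, the 15×12.5 cube at (13.5, 14.5) misses the remaining region (no effect); the r=9 cylinder at (5, -0.5) partially overlaps it — only the 86.13 mm² overlap (of its 251.57 mm²) is removed, clipping the outline — 1 connected region; the cube at (5.5, 9.5) is present — its section is the full 15×13.5 rectangle; Combining (union): the regions partially overlap (shared area 46.75 mm²), so overlapping operands fuse into one piece — 1 connected region. Overall, the cross-section is a single solid region. The nearest boundary edge runs (0.00, 18.00)→(5.50, 18.00); distance from the point to it = 0.80 mm. The point is not inside any of the regions above, so it lies outside the cross-section (0.80 mm from the nearest boundary).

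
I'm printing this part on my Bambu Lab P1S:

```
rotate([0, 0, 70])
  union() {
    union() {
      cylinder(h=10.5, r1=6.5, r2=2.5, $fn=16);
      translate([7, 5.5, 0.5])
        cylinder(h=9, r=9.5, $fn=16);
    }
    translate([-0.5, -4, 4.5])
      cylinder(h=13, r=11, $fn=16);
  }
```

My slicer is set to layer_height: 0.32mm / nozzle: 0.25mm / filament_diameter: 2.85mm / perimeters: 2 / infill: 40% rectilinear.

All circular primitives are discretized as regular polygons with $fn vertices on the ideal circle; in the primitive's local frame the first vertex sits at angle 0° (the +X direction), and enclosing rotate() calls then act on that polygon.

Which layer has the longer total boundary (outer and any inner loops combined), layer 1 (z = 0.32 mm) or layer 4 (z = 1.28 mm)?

Layer 1 (z = 0.32): the cone (r1=6.5→r2=2.5) has section circumradius 6.378 here — a regular 16-gon (perimeter = 2·16·6.378·sin(180°/16) = 39.82 mm); the cylinder at (7, 5.5) is absent (z outside [0.5, 9.5]); Merging all regions: only the cone is present, so the union is just that shape — boundary = 39.82 mm; the cylinder at (-0.5, -4) is not intersected at this z (z outside [4.5, 17.5]); Taking the union: only the result so far is present, so the union is just that shape — boundary = 39.82 mm; (rotated 70° about Z; rotation is an isometry so areas/perimeters/island counts are preserved). So its perimeter = 39.82 mm. Layer 4 (z = 1.28): the cone: at t=0.122 of its height the radius interpolates to r₁+(r₂−r₁)t = 6.012, giving a regular 16-gon of that circumradius (perimeter = 2·16·6.012·sin(180°/16) = 37.53 mm); the cylinder at (7, 5.5): section is a regular 16-gon, circumradius r=9.5 (perimeter = 2·16·9.500·sin(180°/16) = 59.31 mm); Merging all regions: the regions partially overlap (shared area 53.26 mm²), so the edge portions inside another operand are dropped and the merged outline is re-measured after clipping — boundary = 68.61 mm; the cylinder at (-0.5, -4) is absent (z outside [4.5, 17.5]); Taking the union: only that combined region is present, so the union is just that shape — boundary = 68.61 mm; (whole slice rotated 70° about Z — lengths, areas and connectivity unchanged). So its perimeter = 68.61 mm. Layer 4 is larger (68.61 vs 39.82 mm).

layer 4 (z = 1.28 mm)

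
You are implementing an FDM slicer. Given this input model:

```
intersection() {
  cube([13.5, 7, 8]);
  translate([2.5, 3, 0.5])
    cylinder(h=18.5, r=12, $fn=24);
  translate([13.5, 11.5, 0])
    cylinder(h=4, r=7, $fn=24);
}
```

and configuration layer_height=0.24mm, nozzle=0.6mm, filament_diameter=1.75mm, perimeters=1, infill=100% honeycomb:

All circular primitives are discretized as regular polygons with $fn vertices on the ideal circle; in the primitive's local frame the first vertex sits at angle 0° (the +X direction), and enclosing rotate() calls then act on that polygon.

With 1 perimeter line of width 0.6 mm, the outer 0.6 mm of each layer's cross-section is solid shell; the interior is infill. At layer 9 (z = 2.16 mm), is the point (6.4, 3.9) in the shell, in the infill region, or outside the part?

At z = 2.16 mm: the 13.5×7 cube contributes its full rectangle; the cylinder at (2.5, 3): section is a regular 24-gon, circumradius r=12; the r=7 cylinder at (13.5, 11.5) gives a regular 24-gon of circumradius 7 (constant along its height); Taking the intersection: the 13.5×7 cube lies inside the r=12 cylinder at (2.5, 3), so it is kept whole; the r=7 cylinder at (13.5, 11.5) partially overlaps the running intersection; clipping to the common part keeps 9.08 mm² — 1 connected region. Overall, the cross-section is a single solid region. The nearest boundary edge runs (10.00, 5.44)→(8.55, 6.55); distance from the point to it = 3.41 mm. The point is not inside any of the regions above, so it lies outside the cross-section (3.41 mm from the nearest boundary).

outside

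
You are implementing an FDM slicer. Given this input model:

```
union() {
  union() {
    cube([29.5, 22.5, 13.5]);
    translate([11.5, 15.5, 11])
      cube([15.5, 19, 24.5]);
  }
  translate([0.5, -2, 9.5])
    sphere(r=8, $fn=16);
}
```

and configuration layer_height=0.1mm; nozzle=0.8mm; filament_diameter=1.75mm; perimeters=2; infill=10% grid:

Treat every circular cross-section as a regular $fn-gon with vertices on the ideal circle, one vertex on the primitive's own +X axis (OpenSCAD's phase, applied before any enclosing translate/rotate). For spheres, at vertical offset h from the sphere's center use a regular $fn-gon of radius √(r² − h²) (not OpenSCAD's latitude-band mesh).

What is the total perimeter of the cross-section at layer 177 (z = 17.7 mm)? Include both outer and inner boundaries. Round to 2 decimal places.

At z = 17.7 mm: the cube is absent (z outside [0, 13.5]); the 15.5×19 cube at (11.5, 15.5) contributes its full rectangle (perimeter 69.00 mm); Taking the union: only the 15.5×19 cube at (11.5, 15.5) is present, so the union is just that shape — boundary = 69.00 mm; the sphere at (0.5, -2) does not reach this height (|z−center|=8.200 > r=8); Taking the union: only that combined region is present, so the union is just that shape — boundary = 69.00 mm. Overall, the cross-section is a single solid region. Total boundary length (outer) = 69.00 mm.

69.00 mm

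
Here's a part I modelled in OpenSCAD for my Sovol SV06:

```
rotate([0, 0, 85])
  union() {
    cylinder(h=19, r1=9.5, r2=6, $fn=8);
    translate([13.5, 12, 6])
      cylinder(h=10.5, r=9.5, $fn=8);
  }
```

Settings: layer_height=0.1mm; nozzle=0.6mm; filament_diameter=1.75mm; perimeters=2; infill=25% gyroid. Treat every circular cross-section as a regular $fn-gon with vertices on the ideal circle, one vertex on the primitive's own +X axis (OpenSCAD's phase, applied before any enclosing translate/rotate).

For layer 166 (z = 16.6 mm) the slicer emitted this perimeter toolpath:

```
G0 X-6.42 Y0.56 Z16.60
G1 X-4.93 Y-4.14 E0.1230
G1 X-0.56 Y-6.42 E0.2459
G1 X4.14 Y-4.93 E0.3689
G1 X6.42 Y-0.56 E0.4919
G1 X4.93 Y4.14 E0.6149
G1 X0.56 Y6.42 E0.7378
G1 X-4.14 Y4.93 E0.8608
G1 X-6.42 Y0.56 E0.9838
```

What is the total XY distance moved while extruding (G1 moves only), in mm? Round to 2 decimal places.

39.44 mm

Sum the Euclidean lengths of each G1 segment: total = 39.44 mm.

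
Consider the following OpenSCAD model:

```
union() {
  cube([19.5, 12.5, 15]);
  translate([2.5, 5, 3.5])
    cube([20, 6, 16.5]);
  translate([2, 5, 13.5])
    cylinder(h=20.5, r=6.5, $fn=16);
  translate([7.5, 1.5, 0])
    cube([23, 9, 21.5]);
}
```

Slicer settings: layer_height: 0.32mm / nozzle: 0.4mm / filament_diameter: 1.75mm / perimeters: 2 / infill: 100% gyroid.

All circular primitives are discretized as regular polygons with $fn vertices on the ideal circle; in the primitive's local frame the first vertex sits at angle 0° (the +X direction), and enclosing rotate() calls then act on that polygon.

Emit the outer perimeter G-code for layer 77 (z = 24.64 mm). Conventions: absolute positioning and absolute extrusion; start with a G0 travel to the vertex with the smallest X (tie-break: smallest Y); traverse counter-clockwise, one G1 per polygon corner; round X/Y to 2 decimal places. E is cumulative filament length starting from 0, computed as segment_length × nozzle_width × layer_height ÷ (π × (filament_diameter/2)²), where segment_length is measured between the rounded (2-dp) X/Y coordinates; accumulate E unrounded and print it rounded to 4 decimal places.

At z = 24.64 mm: the cube does not reach this height (z outside [0, 15]); the cube at (2.5, 5) does not reach this height (z outside [3.5, 20]); the r=6.5 cylinder at (2, 5) contributes a regular 16-gon of circumradius 6.5; the cube at (7.5, 1.5) is absent (z outside [0, 21.5]); Taking the union: only the r=6.5 cylinder at (2, 5) is present, so the union is just that shape — 1 connected region. The outline is a single polygon with 16 vertices. Extrusion per mm of travel: 0.4 × 0.32 / (π × 0.875²) = 0.053216. Accumulating E over each segment gives final E = 2.1608.

G0 X-4.50 Y5.00 Z24.64
G1 X-4.01 Y2.51 E0.1350
G1 X-2.60 Y0.40 E0.2701
G1 X-0.49 Y-1.01 E0.4051
G1 X2.00 Y-1.50 E0.5402
G1 X4.49 Y-1.01 E0.6752
G1 X6.60 Y0.40 E0.8103
G1 X8.01 Y2.51 E0.9453
G1 X8.50 Y5.00 E1.0804
G1 X8.01 Y7.49 E1.2154
G1 X6.60 Y9.60 E1.3505
G1 X4.49 Y11.01 E1.4855
G1 X2.00 Y11.50 E1.6206
G1 X-0.49 Y11.01 E1.7556
G1 X-2.60 Y9.60 E1.8907
G1 X-4.01 Y7.49 E2.0257
G1 X-4.50 Y5.00 E2.1608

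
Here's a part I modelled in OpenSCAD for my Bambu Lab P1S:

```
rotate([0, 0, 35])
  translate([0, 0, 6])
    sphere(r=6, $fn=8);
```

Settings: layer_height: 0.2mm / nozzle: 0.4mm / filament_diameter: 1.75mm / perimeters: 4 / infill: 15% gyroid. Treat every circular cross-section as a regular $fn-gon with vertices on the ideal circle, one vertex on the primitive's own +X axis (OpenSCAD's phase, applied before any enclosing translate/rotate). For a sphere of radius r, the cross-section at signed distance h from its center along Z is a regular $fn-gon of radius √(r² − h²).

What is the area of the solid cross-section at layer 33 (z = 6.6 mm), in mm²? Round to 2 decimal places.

100.81 mm²

At z = 6.6 mm: the sphere: section is a regular 8-gon, circumradius = √(r²−h²) = √(6²−0.6²) = 5.970 (area = (8/2)·5.970²·sin(360°/8) = 100.81 mm²); (whole slice rotated 35° about Z — lengths, areas and connectivity unchanged). Overall, the cross-section is a single solid region. Net area = 100.81 mm².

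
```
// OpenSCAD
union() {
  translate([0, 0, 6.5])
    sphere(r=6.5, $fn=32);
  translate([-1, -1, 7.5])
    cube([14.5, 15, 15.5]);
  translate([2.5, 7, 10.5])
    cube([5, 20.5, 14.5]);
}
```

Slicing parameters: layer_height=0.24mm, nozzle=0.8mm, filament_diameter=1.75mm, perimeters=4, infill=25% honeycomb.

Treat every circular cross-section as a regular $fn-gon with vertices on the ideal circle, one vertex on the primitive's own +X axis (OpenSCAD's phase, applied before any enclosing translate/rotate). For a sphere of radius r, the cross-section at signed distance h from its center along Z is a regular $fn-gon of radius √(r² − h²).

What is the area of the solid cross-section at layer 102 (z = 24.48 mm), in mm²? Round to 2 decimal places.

At z = 24.48 mm: the sphere does not reach this height (|z−center|=17.980 > r=6.5); the cube at (-1, -1) does not reach this height (z outside [7.5, 23]); the cube at (2.5, 7) (footprint 5×20.5) is included at this height (area 102.50 mm²); Combining (union): only the 5×20.5 cube at (2.5, 7) is present, so the union is just that shape — area = 102.50 mm². Overall, the cross-section is a single solid region. Net area = 102.50 mm².

102.50 mm²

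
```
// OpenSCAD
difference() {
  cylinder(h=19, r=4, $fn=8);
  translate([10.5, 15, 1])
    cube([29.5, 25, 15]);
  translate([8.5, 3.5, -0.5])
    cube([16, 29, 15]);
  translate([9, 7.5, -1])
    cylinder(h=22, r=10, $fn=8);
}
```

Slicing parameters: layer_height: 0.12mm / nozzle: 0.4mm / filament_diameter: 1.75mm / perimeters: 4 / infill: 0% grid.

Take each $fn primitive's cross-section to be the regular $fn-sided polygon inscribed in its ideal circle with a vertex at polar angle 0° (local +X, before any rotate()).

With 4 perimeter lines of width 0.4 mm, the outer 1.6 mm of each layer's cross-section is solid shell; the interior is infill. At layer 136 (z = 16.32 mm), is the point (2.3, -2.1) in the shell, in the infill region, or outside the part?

shell

At z = 16.32 mm: the cylinder: section is a regular 8-gon, circumradius r=4; the cube at (10.5, 15) is absent (z outside [1, 16]); the cube at (8.5, 3.5) is absent (z outside [-0.5, 14.5]); the r=10 cylinder at (9, 7.5) contributes a regular 8-gon of circumradius 10; After the difference (first − rest): starting from the r=4 cylinder, the r=10 cylinder at (9, 7.5) partially overlaps it — only the 6.26 mm² overlap (of its 282.84 mm²) is removed, clipping the outline — 1 connected region. Overall, the cross-section is a single solid region. The nearest boundary edge runs (3.85, -0.37)→(2.83, -2.83); distance from the point to it = 0.77 mm. The point is inside the cross-section, 0.77 mm from the nearest boundary — within the 1.6 mm shell band (4 × 0.4).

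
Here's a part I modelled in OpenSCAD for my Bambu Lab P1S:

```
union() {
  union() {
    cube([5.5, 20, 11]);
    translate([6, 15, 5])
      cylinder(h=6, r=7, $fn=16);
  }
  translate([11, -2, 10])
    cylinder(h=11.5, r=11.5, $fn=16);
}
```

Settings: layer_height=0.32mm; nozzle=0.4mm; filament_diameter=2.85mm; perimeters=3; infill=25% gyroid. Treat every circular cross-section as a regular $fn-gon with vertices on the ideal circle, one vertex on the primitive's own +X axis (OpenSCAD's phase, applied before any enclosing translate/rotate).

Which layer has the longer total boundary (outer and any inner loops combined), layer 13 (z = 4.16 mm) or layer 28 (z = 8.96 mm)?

Layer 13 (z = 4.16): the cube (footprint 5.5×20) is included at this height (perimeter 51.00 mm); the cylinder at (6, 15) does not reach this height (z outside [5, 11]); Combining (union): only the 5.5×20 cube is present, so the union is just that shape — boundary = 51.00 mm; the cylinder at (11, -2) does not reach this height (z outside [10, 21.5]); Merging all regions: only that combined region is present, so the union is just that shape — boundary = 51.00 mm. So its perimeter = 51.00 mm. Layer 28 (z = 8.96): the 5.5×20 cube contributes its full rectangle (perimeter 51.00 mm); the cylinder at (6, 15): section is a regular 16-gon, circumradius r=7 (perimeter = 2·16·7.000·sin(180°/16) = 43.70 mm); Taking the union: the regions partially overlap (shared area 58.52 mm²), so the edge portions inside another operand are dropped and the merged outline is re-measured after clipping — boundary = 62.85 mm; the cylinder at (11, -2) is not intersected at this z (z outside [10, 21.5]); Merging all regions: only the result so far is present, so the union is just that shape — boundary = 62.85 mm. So its perimeter = 62.85 mm. Layer 28 is larger (62.85 vs 51.00 mm).

layer 28 (z = 8.96 mm)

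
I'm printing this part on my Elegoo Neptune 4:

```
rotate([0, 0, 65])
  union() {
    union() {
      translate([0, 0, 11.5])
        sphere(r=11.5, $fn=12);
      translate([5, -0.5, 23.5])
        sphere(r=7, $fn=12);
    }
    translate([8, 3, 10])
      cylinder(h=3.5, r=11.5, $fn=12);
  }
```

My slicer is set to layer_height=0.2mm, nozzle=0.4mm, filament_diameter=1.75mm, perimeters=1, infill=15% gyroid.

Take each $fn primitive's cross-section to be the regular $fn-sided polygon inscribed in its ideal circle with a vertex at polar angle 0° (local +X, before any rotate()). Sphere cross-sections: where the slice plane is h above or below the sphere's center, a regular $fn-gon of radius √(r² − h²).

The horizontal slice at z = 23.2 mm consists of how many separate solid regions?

1

At z = 23.2 mm: the sphere does not reach this height (|z−center|=11.700 > r=11.5); the sphere at (5, -0.5): section is a regular 12-gon, circumradius = √(r²−h²) = √(7²−0.3²) = 6.994; Combining (union): only the r=7 sphere at (5, -0.5) is present, so the union is just that shape — 1 connected region; the cylinder at (8, 3) does not reach this height (z outside [10, 13.5]); Taking the union: only the result so far is present, so the union is just that shape — 1 connected region; (rotated 65° about Z; rotation is an isometry so areas/perimeters/island counts are preserved). The result has 1 disconnected region.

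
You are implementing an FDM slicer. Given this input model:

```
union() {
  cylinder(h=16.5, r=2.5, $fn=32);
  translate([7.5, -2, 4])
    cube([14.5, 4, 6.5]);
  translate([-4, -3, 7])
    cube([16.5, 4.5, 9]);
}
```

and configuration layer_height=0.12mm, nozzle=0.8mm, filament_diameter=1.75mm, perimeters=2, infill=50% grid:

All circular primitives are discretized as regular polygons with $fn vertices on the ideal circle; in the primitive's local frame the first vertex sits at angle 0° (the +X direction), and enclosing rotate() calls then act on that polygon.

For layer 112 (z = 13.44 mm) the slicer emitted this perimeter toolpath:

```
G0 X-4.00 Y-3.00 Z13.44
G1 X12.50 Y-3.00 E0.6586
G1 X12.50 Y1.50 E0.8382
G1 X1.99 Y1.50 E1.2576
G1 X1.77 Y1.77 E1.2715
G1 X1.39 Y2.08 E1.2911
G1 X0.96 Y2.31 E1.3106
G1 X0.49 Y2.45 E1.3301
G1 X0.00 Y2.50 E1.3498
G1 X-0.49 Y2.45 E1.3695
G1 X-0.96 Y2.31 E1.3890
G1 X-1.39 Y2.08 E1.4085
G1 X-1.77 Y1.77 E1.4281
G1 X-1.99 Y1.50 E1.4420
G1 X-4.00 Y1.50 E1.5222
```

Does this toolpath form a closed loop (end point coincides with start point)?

Start point (G0): (-4.00, -3.00). End point (last G1): the path does not return to the start — open.

no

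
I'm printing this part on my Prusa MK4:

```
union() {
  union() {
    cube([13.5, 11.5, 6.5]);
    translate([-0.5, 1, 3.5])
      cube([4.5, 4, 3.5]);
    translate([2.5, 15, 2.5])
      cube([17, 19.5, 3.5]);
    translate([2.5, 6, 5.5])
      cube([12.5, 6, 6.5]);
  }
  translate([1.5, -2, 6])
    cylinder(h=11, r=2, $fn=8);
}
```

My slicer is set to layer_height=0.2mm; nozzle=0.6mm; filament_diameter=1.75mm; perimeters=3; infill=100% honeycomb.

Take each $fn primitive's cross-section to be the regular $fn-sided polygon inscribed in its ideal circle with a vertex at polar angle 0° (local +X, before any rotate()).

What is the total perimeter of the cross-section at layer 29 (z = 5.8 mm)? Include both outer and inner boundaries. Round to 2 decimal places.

128.00 mm

At z = 5.8 mm: the 13.5×11.5 cube contributes its full rectangle (perimeter 50.00 mm); the cube at (-0.5, 1) is present — its section is the full 4.5×4 rectangle (perimeter 17.00 mm); the 17×19.5 cube at (2.5, 15) contributes its full rectangle (perimeter 73.00 mm); the cube at (2.5, 6) is present — its section is the full 12.5×6 rectangle (perimeter 37.00 mm); Merging all regions: the regions partially overlap (shared area 76.50 mm²), so the edge portions inside another operand are dropped and the merged outline is re-measured after clipping — boundary = 128.00 mm; the cylinder at (1.5, -2) does not reach this height (z outside [6, 17]); Combining (union): only the result so far is present, so the union is just that shape — boundary = 128.00 mm. Overall, the cross-section has 2 separate islands. Total boundary length (outer) = 128.00 mm.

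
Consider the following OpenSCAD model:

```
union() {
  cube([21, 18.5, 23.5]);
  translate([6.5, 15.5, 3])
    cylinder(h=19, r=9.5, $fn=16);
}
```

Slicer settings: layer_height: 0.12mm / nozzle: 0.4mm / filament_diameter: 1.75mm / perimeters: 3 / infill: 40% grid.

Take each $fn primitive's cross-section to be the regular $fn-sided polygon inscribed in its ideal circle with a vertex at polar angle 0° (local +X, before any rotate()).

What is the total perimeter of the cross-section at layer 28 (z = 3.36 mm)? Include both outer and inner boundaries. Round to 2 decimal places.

At z = 3.36 mm: the cube (footprint 21×18.5) is included at this height (perimeter 79.00 mm); the cylinder at (6.5, 15.5): section is a regular 16-gon, circumradius r=9.5 (perimeter = 2·16·9.500·sin(180°/16) = 59.31 mm); Merging all regions: the regions partially overlap (shared area 171.80 mm²), so the edge portions inside another operand are dropped and the merged outline is re-measured after clipping — boundary = 88.00 mm. Overall, the cross-section is a single solid region. Total boundary length (outer) = 88.00 mm.

88.00 mm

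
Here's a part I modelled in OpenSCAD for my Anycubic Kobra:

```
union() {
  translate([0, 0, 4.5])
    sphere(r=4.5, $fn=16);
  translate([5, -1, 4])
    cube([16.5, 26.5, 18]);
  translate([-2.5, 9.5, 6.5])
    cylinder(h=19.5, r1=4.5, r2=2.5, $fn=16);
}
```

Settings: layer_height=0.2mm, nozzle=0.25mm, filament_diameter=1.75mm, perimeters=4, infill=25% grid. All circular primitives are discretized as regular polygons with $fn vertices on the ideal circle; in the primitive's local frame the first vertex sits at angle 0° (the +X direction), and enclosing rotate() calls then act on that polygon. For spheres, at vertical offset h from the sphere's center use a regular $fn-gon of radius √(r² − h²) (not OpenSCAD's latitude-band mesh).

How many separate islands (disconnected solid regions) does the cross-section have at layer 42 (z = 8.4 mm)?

At z = 8.4 mm: the r=4.5 sphere slices to a regular 16-gon of circumradius 2.245 (√(r²−h²) with h=3.9 from center); the cube at (5, -1) (footprint 16.5×26.5) is included at this height; the cone at (-2.5, 9.5): at t=0.097 of its height the radius interpolates to r₁+(r₂−r₁)t = 4.305, giving a regular 16-gon of that circumradius; Combining (union): the 3 present regions are separate (no shared area or edge), so areas and boundary lengths simply add and each stays a separate island — 3 connected regions. Overall, the cross-section has 3 separate islands. Island count = 3.

3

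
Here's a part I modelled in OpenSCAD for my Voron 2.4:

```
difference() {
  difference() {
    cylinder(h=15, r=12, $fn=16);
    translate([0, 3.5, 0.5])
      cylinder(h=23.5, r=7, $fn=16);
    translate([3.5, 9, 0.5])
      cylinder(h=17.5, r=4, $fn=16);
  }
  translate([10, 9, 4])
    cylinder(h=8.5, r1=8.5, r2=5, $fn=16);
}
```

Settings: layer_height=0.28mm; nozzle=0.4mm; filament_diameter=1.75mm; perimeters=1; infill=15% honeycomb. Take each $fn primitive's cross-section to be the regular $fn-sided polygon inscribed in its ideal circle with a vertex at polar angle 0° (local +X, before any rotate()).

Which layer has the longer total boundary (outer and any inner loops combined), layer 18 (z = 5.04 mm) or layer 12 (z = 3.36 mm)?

layer 12 (z = 3.36 mm)

Layer 18 (z = 5.04): the r=12 cylinder contributes a regular 16-gon of circumradius 12 (perimeter = 2·16·12.000·sin(180°/16) = 74.91 mm); the cylinder at (0, 3.5): section is a regular 16-gon, circumradius r=7 (perimeter = 2·16·7.000·sin(180°/16) = 43.70 mm); the cylinder at (3.5, 9): section is a regular 16-gon, circumradius r=4 (perimeter = 2·16·4.000·sin(180°/16) = 24.97 mm); Subtracting the remaining from the first: starting from the r=12 cylinder, the r=7 cylinder at (0, 3.5) lies wholly inside it (removes its full 150.01 mm² and its 43.70 mm outline becomes a hole wall); the r=4 cylinder at (3.5, 9) partially overlaps it — only the 15.07 mm² overlap (of its 48.98 mm²) is removed, clipping the outline — boundary = 107.77 mm; the cone at (10, 9) contributes a regular 16-gon of circumradius 8.072 (interpolated between r1=8.5 and r2=5 at t=0.122) (perimeter = 2·16·8.072·sin(180°/16) = 50.39 mm); After the difference (first − rest): starting from that combined region, the cone at (10, 9) partially overlaps it — only the 27.36 mm² overlap (of its 199.46 mm²) is removed, clipping the outline — boundary = 95.90 mm. So its perimeter = 95.90 mm. Layer 12 (z = 3.36): the r=12 cylinder contributes a regular 16-gon of circumradius 12 (perimeter = 2·16·12.000·sin(180°/16) = 74.91 mm); the cylinder at (0, 3.5): section is a regular 16-gon, circumradius r=7 (perimeter = 2·16·7.000·sin(180°/16) = 43.70 mm); the r=4 cylinder at (3.5, 9) gives a regular 16-gon of circumradius 4 (constant along its height) (perimeter = 2·16·4.000·sin(180°/16) = 24.97 mm); After the difference (first − rest): starting from the r=12 cylinder, the r=7 cylinder at (0, 3.5) lies wholly inside it (removes its full 150.01 mm² and its 43.70 mm outline becomes a hole wall); the r=4 cylinder at (3.5, 9) partially overlaps it — only the 15.07 mm² overlap (of its 48.98 mm²) is removed, clipping the outline — boundary = 107.77 mm; the cone at (10, 9) is absent (z outside [4, 12.5]); Taking the first minus the rest: none of the subtracted shapes is present at this height, so the result so far is unchanged — boundary = 107.77 mm. So its perimeter = 107.77 mm. Layer 12 is larger (107.77 vs 95.90 mm).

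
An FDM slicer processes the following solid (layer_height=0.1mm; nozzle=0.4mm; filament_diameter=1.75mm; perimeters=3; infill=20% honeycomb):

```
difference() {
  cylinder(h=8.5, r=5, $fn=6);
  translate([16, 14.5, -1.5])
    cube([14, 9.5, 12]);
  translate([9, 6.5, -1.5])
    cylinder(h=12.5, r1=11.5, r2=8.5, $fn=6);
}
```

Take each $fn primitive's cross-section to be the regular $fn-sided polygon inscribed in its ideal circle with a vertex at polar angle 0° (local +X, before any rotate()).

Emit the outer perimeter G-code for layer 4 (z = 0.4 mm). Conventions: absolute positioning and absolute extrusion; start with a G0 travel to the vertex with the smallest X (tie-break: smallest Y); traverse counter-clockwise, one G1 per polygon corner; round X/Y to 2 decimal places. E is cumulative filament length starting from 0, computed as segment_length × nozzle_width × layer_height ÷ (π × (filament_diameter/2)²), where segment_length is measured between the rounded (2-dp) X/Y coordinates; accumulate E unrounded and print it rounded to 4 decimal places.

At z = 0.4 mm: the r=5 cylinder contributes a regular 6-gon of circumradius 5; the cube at (16, 14.5) is present — its section is the full 14×9.5 rectangle; the cone at (9, 6.5) contributes a regular 6-gon of circumradius 11.044 (interpolated between r1=11.5 and r2=8.5 at t=0.152); Subtracting the remaining from the first: starting from the r=5 cylinder, the 14×9.5 cube at (16, 14.5) misses the remaining region (no effect); the cone at (9, 6.5) partially overlaps it — only the 18.94 mm² overlap (of its 316.89 mm²) is removed, clipping the outline — 1 connected region. The outline is a single polygon with 6 vertices. Extrusion per mm of travel: 0.4 × 0.1 / (π × 0.875²) = 0.016630. Accumulating E over each segment gives final E = 0.4441.

G0 X-5.00 Y0.00 Z0.40
G1 X-2.50 Y-4.33 E0.0831
G1 X2.50 Y-4.33 E0.1663
G1 X3.35 Y-2.85 E0.1947
G1 X-0.79 Y4.33 E0.3325
G1 X-2.50 Y4.33 E0.3610
G1 X-5.00 Y0.00 E0.4441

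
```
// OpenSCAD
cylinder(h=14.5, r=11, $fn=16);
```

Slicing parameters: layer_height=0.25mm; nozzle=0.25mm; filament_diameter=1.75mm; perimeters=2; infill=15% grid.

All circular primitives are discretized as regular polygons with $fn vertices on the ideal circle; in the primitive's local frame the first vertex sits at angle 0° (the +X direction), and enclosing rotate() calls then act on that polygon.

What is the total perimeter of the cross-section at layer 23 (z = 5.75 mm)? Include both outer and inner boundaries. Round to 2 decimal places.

At z = 5.75 mm: the cylinder: section is a regular 16-gon, circumradius r=11 (perimeter = 2·16·11.000·sin(180°/16) = 68.67 mm). Overall, the cross-section is a single solid region. Total boundary length (outer) = 68.67 mm.

68.67 mm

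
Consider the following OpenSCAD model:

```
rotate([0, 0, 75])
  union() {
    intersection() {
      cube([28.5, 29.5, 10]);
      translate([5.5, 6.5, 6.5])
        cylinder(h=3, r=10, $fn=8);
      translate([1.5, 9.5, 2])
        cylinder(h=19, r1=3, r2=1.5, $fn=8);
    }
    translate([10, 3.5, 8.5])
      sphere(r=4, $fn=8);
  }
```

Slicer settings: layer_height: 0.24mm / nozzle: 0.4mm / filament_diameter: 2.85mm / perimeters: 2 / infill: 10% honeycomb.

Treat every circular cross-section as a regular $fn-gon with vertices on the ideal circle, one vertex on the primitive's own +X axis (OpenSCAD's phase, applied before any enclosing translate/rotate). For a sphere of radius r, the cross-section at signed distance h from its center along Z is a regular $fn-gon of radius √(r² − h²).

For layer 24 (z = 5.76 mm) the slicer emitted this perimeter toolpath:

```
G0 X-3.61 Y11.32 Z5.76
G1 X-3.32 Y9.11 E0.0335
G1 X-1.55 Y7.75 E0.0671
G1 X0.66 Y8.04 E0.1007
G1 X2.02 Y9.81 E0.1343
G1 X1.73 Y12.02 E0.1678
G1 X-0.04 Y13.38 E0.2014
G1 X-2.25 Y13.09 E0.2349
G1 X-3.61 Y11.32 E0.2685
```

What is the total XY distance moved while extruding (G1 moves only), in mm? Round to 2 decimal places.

Sum the Euclidean lengths of each G1 segment: total = 17.84 mm.

17.84 mm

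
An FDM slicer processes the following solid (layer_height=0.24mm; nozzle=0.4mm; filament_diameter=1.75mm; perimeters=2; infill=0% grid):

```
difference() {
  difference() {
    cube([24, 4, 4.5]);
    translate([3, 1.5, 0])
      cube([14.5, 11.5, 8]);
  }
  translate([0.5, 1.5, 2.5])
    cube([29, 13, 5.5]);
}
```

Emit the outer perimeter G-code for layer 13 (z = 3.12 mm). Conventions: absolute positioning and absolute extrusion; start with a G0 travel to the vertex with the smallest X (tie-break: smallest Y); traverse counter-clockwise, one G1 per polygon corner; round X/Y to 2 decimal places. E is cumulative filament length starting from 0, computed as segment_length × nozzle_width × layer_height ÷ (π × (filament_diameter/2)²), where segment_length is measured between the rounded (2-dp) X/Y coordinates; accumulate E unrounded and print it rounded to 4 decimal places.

At z = 3.12 mm: the cube (footprint 24×4) is included at this height; the cube at (3, 1.5) (footprint 14.5×11.5) is included at this height; Taking the first minus the rest: starting from the 24×4 cube, the 14.5×11.5 cube at (3, 1.5) partially overlaps it — only the 36.25 mm² overlap (of its 166.75 mm²) is removed, clipping the outline — 1 connected region; the cube at (0.5, 1.5) is present — its section is the full 29×13 rectangle; Subtracting the remaining from the first: starting from the result so far, the 29×13 cube at (0.5, 1.5) partially overlaps it — only the 22.50 mm² overlap (of its 377.00 mm²) is removed, clipping the outline — 1 connected region. The outline is a single polygon with 6 vertices. Extrusion per mm of travel: 0.4 × 0.24 / (π × 0.875²) = 0.039912. Accumulating E over each segment gives final E = 2.2351.

G0 X0.00 Y0.00 Z3.12
G1 X24.00 Y0.00 E0.9579
G1 X24.00 Y1.50 E1.0178
G1 X0.50 Y1.50 E1.9557
G1 X0.50 Y4.00 E2.0555
G1 X0.00 Y4.00 E2.0754
G1 X0.00 Y0.00 E2.2351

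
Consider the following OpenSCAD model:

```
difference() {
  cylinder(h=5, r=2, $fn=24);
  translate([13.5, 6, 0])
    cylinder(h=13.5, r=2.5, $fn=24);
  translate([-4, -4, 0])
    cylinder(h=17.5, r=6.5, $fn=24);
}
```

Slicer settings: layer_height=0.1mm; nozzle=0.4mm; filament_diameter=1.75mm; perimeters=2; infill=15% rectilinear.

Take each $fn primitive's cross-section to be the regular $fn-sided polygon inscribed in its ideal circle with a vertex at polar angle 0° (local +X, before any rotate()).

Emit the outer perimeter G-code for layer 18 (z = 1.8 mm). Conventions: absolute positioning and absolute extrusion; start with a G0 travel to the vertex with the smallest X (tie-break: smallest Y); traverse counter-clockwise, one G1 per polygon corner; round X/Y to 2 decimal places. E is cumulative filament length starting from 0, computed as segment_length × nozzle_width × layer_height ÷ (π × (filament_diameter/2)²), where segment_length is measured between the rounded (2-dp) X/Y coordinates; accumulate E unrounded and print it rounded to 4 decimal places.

At z = 1.8 mm: the cylinder: section is a regular 24-gon, circumradius r=2; the r=2.5 cylinder at (13.5, 6) gives a regular 24-gon of circumradius 2.5 (constant along its height); the cylinder at (-4, -4): section is a regular 24-gon, circumradius r=6.5; Taking the first minus the rest: starting from the r=2 cylinder, the r=2.5 cylinder at (13.5, 6) misses the remaining region (no effect); the r=6.5 cylinder at (-4, -4) partially overlaps it — only the 9.00 mm² overlap (of its 131.22 mm²) is removed, clipping the outline — 1 connected region. The outline is a single polygon with 14 vertices. Extrusion per mm of travel: 0.4 × 0.1 / (π × 0.875²) = 0.016630. Accumulating E over each segment gives final E = 0.1522.

G0 X-1.00 Y1.73 Z1.80
G1 X-0.75 Y1.63 E0.0045
G1 X0.60 Y0.60 E0.0327
G1 X1.63 Y-0.75 E0.0610
G1 X1.73 Y-1.00 E0.0654
G1 X1.93 Y-0.52 E0.0741
G1 X2.00 Y0.00 E0.0828
G1 X1.93 Y0.52 E0.0915
G1 X1.73 Y1.00 E0.1002
G1 X1.41 Y1.41 E0.1088
G1 X1.00 Y1.73 E0.1175
G1 X0.52 Y1.93 E0.1261
G1 X0.00 Y2.00 E0.1349
G1 X-0.52 Y1.93 E0.1436
G1 X-1.00 Y1.73 E0.1522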